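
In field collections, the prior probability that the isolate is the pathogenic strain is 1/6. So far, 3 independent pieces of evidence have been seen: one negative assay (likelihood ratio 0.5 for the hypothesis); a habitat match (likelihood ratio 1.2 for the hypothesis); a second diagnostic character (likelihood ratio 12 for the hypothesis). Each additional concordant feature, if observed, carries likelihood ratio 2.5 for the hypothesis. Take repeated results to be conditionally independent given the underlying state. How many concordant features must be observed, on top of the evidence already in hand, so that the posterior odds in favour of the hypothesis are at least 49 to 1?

4

Prior odds = (1/6)/(5/6) = 0.2.
Combined Bayes factor of the evidence already in hand = 0.5 × 1.2 × 12 = 7.2.
Odds after that evidence = 0.2 × 7.2 = 1.44.
Target odds = 49.
Need 2.5ⁿ ≥ 49 ÷ 1.44 = 1225/36.
2.5³ = 15.625 falls short of 1225/36 but 2.5⁴ = 39.0625 reaches it, so n = 4.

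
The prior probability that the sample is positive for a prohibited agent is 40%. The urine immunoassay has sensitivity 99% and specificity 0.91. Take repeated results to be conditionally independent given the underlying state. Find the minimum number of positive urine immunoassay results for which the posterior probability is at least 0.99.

3

Prior odds: 0.4 ÷ 0.6 = 2/3.
False-positive rate = 1 − 0.91 = 0.09; likelihood ratio of a positive = 0.99/0.09 = 11.
Target posterior odds = 0.99/0.01 = 99.
Need (2/3) × 11ⁿ ≥ 99, i.e. 11ⁿ ≥ 148.5.
11² = 121 falls short of 148.5 but 11³ = 1331 reaches it, so n = 3.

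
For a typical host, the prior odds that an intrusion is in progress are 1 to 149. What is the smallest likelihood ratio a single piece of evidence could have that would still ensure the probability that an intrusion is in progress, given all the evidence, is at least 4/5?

596

Prior odds = 1/149.
Target odds = 0.8/0.2 = 4.
Required Bayes factor = 4 ÷ (1/149) = 596.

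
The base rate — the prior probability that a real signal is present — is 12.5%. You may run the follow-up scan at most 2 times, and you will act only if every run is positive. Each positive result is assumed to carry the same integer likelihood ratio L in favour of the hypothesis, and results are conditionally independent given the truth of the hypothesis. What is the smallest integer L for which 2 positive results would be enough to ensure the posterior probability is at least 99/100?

Prior odds = 0.125/0.875 = 1/7.
Target odds = 0.99/0.01 = 99.
Need L² ≥ 99 ÷ (1/7) = 693.
26² = 676 < 693 ≤ 729 = 27², so L = 27.

27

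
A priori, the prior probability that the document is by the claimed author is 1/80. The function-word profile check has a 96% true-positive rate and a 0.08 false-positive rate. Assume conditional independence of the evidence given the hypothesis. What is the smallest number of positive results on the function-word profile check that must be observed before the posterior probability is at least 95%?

Prior odds = 0.0125/0.9875 = 1/79.
Likelihood ratio of a positive result = 0.96/0.08 = 12.
Target posterior odds = 0.95/0.05 = 19.
Need (1/79) × 12ⁿ ≥ 19, i.e. 12ⁿ ≥ 1501.
12² = 144 falls short of 1501 but 12³ = 1728 reaches it, so n = 3.

3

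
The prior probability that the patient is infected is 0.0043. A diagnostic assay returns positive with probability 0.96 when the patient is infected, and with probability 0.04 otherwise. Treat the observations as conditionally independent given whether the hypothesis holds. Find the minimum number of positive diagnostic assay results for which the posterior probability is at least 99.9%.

Prior odds = 0.0043/0.9957 = 43/9957.
Likelihood ratio of a positive result = 0.96/0.04 = 24.
Target posterior odds = 0.999/0.001 = 999.
Require 24ⁿ ≥ 999 ÷ (43/9957) = 9947043/43.
24³ = 13824 falls short of 9947043/43 but 24⁴ = 331776 reaches it, so n = 4.

4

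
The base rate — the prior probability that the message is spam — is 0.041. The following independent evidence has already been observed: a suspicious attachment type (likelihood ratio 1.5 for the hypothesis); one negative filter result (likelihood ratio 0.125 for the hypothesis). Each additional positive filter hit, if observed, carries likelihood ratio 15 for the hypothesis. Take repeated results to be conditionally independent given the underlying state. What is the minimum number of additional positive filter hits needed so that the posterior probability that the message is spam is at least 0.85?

Prior odds = 0.041/0.959 = 41/959.
Combined Bayes factor of the evidence already in hand = 1.5 × 0.125 = 0.1875.
Odds after that evidence = (41/959) × 0.1875 = 123/15344.
Target odds = 0.85/0.15 = 17/3.
Need 15ⁿ ≥ 17/3 ÷ (123/15344) = 260848/369.
15² = 225 falls short of 260848/369 but 15³ = 3375 reaches it, so n = 3.

3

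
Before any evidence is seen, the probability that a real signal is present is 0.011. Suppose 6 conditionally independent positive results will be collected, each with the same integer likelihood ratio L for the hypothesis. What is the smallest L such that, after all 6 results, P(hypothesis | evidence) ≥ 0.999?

Prior odds = 0.011/0.989 = 11/989.
Target odds = 0.999/0.001 = 999.
Need L⁶ ≥ 999 ÷ (11/989) = 988011/11.
6⁶ = 46656 < 988011/11 ≤ 117649 = 7⁶, so L = 7.

7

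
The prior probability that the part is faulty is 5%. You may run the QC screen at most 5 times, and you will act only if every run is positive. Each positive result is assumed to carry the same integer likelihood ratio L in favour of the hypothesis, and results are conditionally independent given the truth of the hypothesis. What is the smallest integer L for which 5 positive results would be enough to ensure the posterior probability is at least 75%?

3

Prior odds = 0.05/0.95 = 1/19.
Target odds = 0.75/0.25 = 3.
Need L⁵ ≥ 3 ÷ (1/19) = 57.
2⁵ = 32 < 57 ≤ 243 = 3⁵, so L = 3.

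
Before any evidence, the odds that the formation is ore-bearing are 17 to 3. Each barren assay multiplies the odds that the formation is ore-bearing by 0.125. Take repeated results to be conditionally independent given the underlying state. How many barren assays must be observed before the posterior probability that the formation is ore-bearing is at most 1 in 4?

2

Prior odds = 17/3.
Likelihood ratio per barren assay = 0.125.
Target posterior odds = 0.25/0.75 = 1/3.
Require 0.125ⁿ ≤ 1/3 ÷ (17/3) = 1/17.
0.125¹ = 0.125 is still above 1/17 but 0.125² = 0.015625 is at or below it, so n = 2.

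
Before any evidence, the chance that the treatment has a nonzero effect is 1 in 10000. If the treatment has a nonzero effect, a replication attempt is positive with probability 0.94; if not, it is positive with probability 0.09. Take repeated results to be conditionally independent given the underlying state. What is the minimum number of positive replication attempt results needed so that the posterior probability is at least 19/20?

Prior odds = 0.0001/0.9999 = 1/9999.
Likelihood ratio of a positive = 0.94/0.09 = 94/9.
Target odds: 0.95 ÷ 0.05 = 19.
Need (1/9999) × (94/9)ⁿ ≥ 19, i.e. (94/9)ⁿ ≥ 189981.
(94/9)⁵ ≈124287 falls short of 189981 but (94/9)⁶ ≈1.29811e+06 reaches it, so n = 6.

6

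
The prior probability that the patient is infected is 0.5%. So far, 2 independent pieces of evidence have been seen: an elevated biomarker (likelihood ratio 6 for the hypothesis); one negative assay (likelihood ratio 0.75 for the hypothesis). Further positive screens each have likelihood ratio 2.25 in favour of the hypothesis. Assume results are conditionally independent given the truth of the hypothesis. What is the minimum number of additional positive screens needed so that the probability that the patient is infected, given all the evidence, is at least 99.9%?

14

Prior odds = 0.005/0.995 = 1/199.
Combined Bayes factor of the evidence already in hand = 6 × 0.75 = 4.5.
Odds after that evidence = (1/199) × 4.5 = 9/398.
Target odds = 0.999/0.001 = 999.
Need 2.25ⁿ ≥ 999 ÷ (9/398) = 44178.
2.25¹³ ≈37876.8 falls short of 44178 but 2.25¹⁴ ≈85222.7 reaches it, so n = 14.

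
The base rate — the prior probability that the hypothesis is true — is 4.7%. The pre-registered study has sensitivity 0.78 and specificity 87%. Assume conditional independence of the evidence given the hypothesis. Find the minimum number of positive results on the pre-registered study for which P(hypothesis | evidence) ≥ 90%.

Prior odds: 0.047 ÷ 0.953 = 47/953.
False-positive rate = 1 − 0.87 = 0.13; likelihood ratio of a positive = 0.78/0.13 = 6.
Target posterior odds = 0.9/0.1 = 9.
Need (47/953) × 6ⁿ ≥ 9, i.e. 6ⁿ ≥ 8577/47.
6² = 36 falls short of 8577/47 but 6³ = 216 reaches it, so n = 3.

3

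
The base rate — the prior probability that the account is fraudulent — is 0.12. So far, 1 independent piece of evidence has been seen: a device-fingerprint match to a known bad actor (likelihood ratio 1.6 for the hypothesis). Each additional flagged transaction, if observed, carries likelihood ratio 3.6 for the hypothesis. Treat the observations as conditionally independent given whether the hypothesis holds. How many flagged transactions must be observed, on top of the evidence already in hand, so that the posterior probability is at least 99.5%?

6

Prior odds = 0.12/0.88 = 3/22.
Bayes factor of the evidence already in hand = 1.6.
Odds after that evidence = (3/22) × 1.6 = 12/55.
Target odds = 0.995/0.005 = 199.
Need 3.6ⁿ ≥ 199 ÷ (12/55) = 10945/12.
3.6⁵ = 604.66176 falls short of 10945/12 but 3.6⁶ = 34012224/15625 reaches it, so n = 6.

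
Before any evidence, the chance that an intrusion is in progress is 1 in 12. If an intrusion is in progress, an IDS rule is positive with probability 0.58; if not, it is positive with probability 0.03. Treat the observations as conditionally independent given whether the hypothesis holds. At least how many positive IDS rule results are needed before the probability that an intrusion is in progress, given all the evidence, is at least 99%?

3

Prior odds = (1/12)/(11/12) = 1/11.
Likelihood ratio of a positive = 0.58/0.03 = 58/3.
Target odds: 0.99 ÷ 0.01 = 99.
Need (1/11) × (58/3)ⁿ ≥ 99, i.e. (58/3)ⁿ ≥ 1089.
(58/3)² = 3364/9 falls short of 1089 but (58/3)³ = 195112/27 reaches it, so n = 3.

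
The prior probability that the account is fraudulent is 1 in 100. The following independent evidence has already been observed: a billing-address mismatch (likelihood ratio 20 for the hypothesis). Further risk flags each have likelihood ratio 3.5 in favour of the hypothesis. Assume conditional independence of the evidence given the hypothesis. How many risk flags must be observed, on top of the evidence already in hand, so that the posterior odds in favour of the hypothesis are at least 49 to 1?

5

Prior odds = 0.01/0.99 = 1/99.
Bayes factor of the evidence already in hand = 20.
Odds after that evidence = (1/99) × 20 = 20/99.
Target odds = 49.
Need 3.5ⁿ ≥ 49 ÷ (20/99) = 242.55.
3.5⁴ = 150.0625 falls short of 242.55 but 3.5⁵ = 525.21875 reaches it, so n = 5.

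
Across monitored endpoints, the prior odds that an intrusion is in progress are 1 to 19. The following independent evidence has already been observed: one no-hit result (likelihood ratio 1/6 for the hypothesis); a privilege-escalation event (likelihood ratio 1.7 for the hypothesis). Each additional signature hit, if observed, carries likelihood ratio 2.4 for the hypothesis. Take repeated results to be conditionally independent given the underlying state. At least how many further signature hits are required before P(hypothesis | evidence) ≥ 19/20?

9

Prior odds = 1/19.
Combined Bayes factor of the evidence already in hand = (1/6) × 1.7 = 17/60.
Odds after that evidence = (1/19) × 17/60 = 17/1140.
Target odds = 0.95/0.05 = 19.
Need 2.4ⁿ ≥ 19 ÷ (17/1140) = 21660/17.
2.4⁸ = 429981696/390625 falls short of 21660/17 but 2.4⁹ ≈2641.81 reaches it, so n = 9.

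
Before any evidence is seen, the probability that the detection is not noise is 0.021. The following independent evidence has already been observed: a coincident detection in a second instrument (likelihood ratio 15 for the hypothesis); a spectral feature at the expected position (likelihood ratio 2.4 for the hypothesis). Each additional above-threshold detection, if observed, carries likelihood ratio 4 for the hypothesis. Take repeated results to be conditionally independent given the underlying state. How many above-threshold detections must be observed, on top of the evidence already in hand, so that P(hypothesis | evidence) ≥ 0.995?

Prior odds = 0.021/0.979 = 21/979.
Combined Bayes factor of the evidence already in hand = 15 × 2.4 = 36.
Odds after that evidence = (21/979) × 36 = 756/979.
Target odds = 0.995/0.005 = 199.
Need 4ⁿ ≥ 199 ÷ (756/979) = 194821/756.
4⁴ = 256 falls short of 194821/756 but 4⁵ = 1024 reaches it, so n = 5.

5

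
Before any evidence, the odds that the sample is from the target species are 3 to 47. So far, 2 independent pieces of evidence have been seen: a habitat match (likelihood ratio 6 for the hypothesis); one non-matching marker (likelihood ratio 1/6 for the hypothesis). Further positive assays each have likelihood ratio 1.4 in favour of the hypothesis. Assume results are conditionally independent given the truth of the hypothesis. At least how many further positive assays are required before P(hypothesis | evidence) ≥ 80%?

13

Prior odds = 3/47.
Combined Bayes factor of the evidence already in hand = 6 × (1/6) = 1.
Odds after that evidence = (3/47) × 1 = 3/47.
Target odds = 0.8/0.2 = 4.
Need 1.4ⁿ ≥ 4 ÷ (3/47) = 188/3.
1.4¹² ≈56.6939 falls short of 188/3 but 1.4¹³ ≈79.3715 reaches it, so n = 13.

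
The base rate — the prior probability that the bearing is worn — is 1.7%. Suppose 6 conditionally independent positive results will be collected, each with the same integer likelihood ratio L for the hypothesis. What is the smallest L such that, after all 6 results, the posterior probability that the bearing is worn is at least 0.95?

Prior odds = 0.017/0.983 = 17/983.
Target odds = 0.95/0.05 = 19.
Need L⁶ ≥ 19 ÷ (17/983) = 18677/17.
3⁶ = 729 < 18677/17 ≤ 4096 = 4⁶, so L = 4.

4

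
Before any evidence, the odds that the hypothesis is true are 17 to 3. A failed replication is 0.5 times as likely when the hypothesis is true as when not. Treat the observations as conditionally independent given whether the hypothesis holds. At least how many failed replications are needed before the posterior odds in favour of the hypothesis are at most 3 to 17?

6

Prior odds = 17/3.
Likelihood ratio per failed replication = 0.5.
Target odds = 3/17.
Need (17/3) × 0.5ⁿ ≤ 3/17, i.e. 0.5ⁿ ≤ 9/289.
0.5⁵ = 0.03125 is still above 9/289 but 0.5⁶ = 0.015625 is at or below it, so n = 6.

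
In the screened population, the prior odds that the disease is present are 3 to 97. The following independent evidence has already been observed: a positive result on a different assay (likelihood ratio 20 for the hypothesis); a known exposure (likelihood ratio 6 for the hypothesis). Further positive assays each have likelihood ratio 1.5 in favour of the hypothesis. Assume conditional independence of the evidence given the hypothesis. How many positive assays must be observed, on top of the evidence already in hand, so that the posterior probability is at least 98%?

Prior odds = 3/97.
Combined Bayes factor of the evidence already in hand = 20 × 6 = 120.
Odds after that evidence = (3/97) × 120 = 360/97.
Target odds = 0.98/0.02 = 49.
Need 1.5ⁿ ≥ 49 ÷ (360/97) = 4753/360.
1.5⁶ = 11.390625 falls short of 4753/360 but 1.5⁷ = 17.0859375 reaches it, so n = 7.

7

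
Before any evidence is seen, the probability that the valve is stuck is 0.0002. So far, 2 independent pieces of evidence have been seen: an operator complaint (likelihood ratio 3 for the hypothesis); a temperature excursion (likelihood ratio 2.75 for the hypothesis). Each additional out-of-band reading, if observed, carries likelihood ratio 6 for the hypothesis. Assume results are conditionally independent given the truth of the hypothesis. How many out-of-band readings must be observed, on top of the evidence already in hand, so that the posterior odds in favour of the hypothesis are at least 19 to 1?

6

Prior odds = 0.0002/0.9998 = 1/4999.
Combined Bayes factor of the evidence already in hand = 3 × 2.75 = 8.25.
Odds after that evidence = (1/4999) × 8.25 = 33/19996.
Target odds = 19.
Need 6ⁿ ≥ 19 ÷ (33/19996) = 379924/33.
6⁵ = 7776 falls short of 379924/33 but 6⁶ = 46656 reaches it, so n = 6.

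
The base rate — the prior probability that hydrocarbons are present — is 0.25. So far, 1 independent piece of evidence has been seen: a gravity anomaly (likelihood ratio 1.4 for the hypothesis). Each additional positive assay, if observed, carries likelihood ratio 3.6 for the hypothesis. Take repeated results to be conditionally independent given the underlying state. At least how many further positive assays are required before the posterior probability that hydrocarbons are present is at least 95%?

3

Prior odds = 0.25/0.75 = 1/3.
Bayes factor of the evidence already in hand = 1.4.
Odds after that evidence = (1/3) × 1.4 = 7/15.
Target odds = 0.95/0.05 = 19.
Need 3.6ⁿ ≥ 19 ÷ (7/15) = 285/7.
3.6² = 12.96 falls short of 285/7 but 3.6³ = 46.656 reaches it, so n = 3.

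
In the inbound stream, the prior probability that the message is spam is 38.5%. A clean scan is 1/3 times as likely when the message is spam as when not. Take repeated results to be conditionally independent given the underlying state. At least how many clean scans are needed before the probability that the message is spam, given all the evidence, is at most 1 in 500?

6

Prior odds: 0.385 ÷ 0.615 = 77/123.
Likelihood ratio per clean scan = 1/3.
Target posterior odds = 0.002/0.998 = 1/499.
Require (1/3)ⁿ ≤ 1/499 ÷ (77/123) = 123/38423.
(1/3)⁵ = 1/243 is still above 123/38423 but (1/3)⁶ = 1/729 is at or below it, so n = 6.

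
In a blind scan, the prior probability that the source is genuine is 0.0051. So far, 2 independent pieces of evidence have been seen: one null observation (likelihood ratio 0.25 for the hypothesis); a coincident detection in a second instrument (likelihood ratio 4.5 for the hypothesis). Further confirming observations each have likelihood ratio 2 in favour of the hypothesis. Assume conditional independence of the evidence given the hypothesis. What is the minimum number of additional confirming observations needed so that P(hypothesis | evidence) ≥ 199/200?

16

Prior odds = 0.0051/0.9949 = 51/9949.
Combined Bayes factor of the evidence already in hand = 0.25 × 4.5 = 1.125.
Odds after that evidence = (51/9949) × 1.125 = 459/79592.
Target odds = 0.995/0.005 = 199.
Need 2ⁿ ≥ 199 ÷ (459/79592) = 15838808/459.
2¹⁵ = 32768 falls short of 15838808/459 but 2¹⁶ = 65536 reaches it, so n = 16.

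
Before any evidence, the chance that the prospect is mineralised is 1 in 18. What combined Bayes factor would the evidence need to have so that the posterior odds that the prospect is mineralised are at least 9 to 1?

153

Prior odds = (1/18)/(17/18) = 1/17.
Target odds = 9.
Required Bayes factor = 9 ÷ (1/17) = 153.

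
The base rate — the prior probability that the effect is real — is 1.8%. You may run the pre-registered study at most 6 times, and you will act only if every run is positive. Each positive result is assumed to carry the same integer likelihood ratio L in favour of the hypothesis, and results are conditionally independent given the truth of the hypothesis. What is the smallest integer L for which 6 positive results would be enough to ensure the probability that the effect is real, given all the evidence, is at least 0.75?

3

Prior odds = 0.018/0.982 = 9/491.
Target odds = 0.75/0.25 = 3.
Need L⁶ ≥ 3 ÷ (9/491) = 491/3.
2⁶ = 64 < 491/3 ≤ 729 = 3⁶, so L = 3.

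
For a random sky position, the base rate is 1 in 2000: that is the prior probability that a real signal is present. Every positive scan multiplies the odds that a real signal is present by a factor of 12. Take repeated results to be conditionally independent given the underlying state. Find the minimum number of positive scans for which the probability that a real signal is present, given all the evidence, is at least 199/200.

Prior odds = 0.0005/0.9995 = 1/1999.
Likelihood ratio per positive scan = 12.
Target odds: 0.995 ÷ 0.005 = 199.
Require 12ⁿ ≥ 199 ÷ (1/1999) = 397801.
12⁵ = 248832 falls short of 397801 but 12⁶ = 2985984 reaches it, so n = 6.

6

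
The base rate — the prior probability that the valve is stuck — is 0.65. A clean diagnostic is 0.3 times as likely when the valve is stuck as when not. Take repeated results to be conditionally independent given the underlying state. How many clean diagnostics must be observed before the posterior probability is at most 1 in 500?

6

Prior odds: 0.65 ÷ 0.35 = 13/7.
Likelihood ratio per clean diagnostic = 0.3.
Target posterior odds = 0.002/0.998 = 1/499.
Need (13/7) × 0.3ⁿ ≤ 1/499, i.e. 0.3ⁿ ≤ 7/6487.
0.3⁵ = 243/100000 is still above 7/6487 but 0.3⁶ = 729/1000000 is at or below it, so n = 6.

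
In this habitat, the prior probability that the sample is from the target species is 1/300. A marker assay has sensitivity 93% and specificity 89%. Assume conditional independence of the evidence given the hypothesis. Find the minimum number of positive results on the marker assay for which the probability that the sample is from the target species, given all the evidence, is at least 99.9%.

6

Prior odds: (1/300) ÷ (299/300) = 1/299.
False-positive rate = 1 − 0.89 = 0.11; likelihood ratio of a positive = 0.93/0.11 = 93/11.
Target odds: 0.999 ÷ 0.001 = 999.
Require (93/11)ⁿ ≥ 999 ÷ (1/299) = 298701.
(93/11)⁵ ≈43196.8 falls short of 298701 but (93/11)⁶ ≈365209 reaches it, so n = 6.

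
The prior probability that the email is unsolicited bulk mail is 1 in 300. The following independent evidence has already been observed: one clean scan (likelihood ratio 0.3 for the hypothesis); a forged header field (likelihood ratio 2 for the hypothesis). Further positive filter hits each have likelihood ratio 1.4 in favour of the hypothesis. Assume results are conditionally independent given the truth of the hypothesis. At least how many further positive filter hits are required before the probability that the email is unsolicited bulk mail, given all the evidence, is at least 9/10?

25

Prior odds = (1/300)/(299/300) = 1/299.
Combined Bayes factor of the evidence already in hand = 0.3 × 2 = 0.6.
Odds after that evidence = (1/299) × 0.6 = 3/1495.
Target odds = 0.9/0.1 = 9.
Need 1.4ⁿ ≥ 9 ÷ (3/1495) = 4485.
1.4²⁴ ≈3214.2 falls short of 4485 but 1.4²⁵ ≈4499.88 reaches it, so n = 25.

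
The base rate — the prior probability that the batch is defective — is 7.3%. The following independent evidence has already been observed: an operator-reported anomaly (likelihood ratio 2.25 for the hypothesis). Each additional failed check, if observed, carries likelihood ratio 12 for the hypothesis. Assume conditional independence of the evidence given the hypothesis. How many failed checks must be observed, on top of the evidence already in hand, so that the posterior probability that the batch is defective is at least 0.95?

Prior odds = 0.073/0.927 = 73/927.
Bayes factor of the evidence already in hand = 2.25.
Odds after that evidence = (73/927) × 2.25 = 73/412.
Target odds = 0.95/0.05 = 19.
Need 12ⁿ ≥ 19 ÷ (73/412) = 7828/73.
12¹ = 12 falls short of 7828/73 but 12² = 144 reaches it, so n = 2.

2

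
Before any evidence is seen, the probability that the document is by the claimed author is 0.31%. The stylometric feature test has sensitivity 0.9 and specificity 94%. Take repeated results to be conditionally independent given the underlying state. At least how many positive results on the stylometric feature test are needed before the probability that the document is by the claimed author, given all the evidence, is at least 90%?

Prior odds: 0.0031 ÷ 0.9969 = 31/9969.
False-positive rate = 1 − 0.94 = 0.06; likelihood ratio of a positive = 0.9/0.06 = 15.
Target odds: 0.9 ÷ 0.1 = 9.
Require 15ⁿ ≥ 9 ÷ (31/9969) = 89721/31.
15² = 225 falls short of 89721/31 but 15³ = 3375 reaches it, so n = 3.

3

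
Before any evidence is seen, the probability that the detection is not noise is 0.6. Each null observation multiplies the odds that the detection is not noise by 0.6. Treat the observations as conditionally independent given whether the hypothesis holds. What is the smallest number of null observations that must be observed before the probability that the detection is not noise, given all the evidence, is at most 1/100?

Prior odds: 0.6 ÷ 0.4 = 1.5.
Likelihood ratio per null observation = 0.6.
Target odds: 0.01 ÷ 0.99 = 1/99.
Require 0.6ⁿ ≤ 1/99 ÷ 1.5 = 2/297.
0.6⁹ = 19683/1953125 is still above 2/297 but 0.6¹⁰ = 59049/9765625 is at or below it, so n = 10.

10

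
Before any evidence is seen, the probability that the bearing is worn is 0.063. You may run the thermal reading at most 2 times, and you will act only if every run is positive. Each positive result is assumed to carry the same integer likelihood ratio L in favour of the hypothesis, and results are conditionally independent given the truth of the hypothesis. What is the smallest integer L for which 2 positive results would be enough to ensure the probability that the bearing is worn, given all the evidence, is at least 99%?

Prior odds = 0.063/0.937 = 63/937.
Target odds = 0.99/0.01 = 99.
Need L² ≥ 99 ÷ (63/937) = 10307/7.
38² = 1444 < 10307/7 ≤ 1521 = 39², so L = 39.

39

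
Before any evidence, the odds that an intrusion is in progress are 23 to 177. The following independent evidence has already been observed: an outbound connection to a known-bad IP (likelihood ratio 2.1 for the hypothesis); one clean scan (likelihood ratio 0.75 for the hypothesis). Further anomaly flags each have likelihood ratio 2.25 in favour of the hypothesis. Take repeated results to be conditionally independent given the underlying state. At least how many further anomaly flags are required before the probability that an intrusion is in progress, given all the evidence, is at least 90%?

Prior odds = 23/177.
Combined Bayes factor of the evidence already in hand = 2.1 × 0.75 = 1.575.
Odds after that evidence = (23/177) × 1.575 = 483/2360.
Target odds = 0.9/0.1 = 9.
Need 2.25ⁿ ≥ 9 ÷ (483/2360) = 7080/161.
2.25⁴ = 25.62890625 falls short of 7080/161 but 2.25⁵ = 59049/1024 reaches it, so n = 5.

5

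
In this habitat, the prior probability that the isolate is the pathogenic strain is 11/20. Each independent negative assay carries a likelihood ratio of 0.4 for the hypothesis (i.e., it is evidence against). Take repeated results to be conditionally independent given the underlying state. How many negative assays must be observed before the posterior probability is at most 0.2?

Prior odds: 0.55 ÷ 0.45 = 11/9.
Likelihood ratio per negative assay = 0.4.
Target posterior odds = 0.2/0.8 = 0.25.
Need (11/9) × 0.4ⁿ ≤ 0.25, i.e. 0.4ⁿ ≤ 9/44.
0.4¹ = 0.4 is still above 9/44 but 0.4² = 0.16 is at or below it, so n = 2.

2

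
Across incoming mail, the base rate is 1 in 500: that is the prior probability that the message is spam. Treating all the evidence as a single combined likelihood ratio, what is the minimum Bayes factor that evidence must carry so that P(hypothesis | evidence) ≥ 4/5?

Prior odds = 0.002/0.998 = 1/499.
Target odds = 0.8/0.2 = 4.
Required Bayes factor = 4 ÷ (1/499) = 1996.

1996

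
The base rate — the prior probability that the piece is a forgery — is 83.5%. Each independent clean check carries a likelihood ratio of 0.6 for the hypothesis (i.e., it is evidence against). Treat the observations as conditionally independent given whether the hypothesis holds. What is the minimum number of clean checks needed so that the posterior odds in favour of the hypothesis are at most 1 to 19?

9

Prior odds = 0.835/0.165 = 167/33.
Likelihood ratio per clean check = 0.6.
Target odds = 1/19.
Need (167/33) × 0.6ⁿ ≤ 1/19, i.e. 0.6ⁿ ≤ 33/3173.
0.6⁸ = 6561/390625 is still above 33/3173 but 0.6⁹ = 19683/1953125 is at or below it, so n = 9.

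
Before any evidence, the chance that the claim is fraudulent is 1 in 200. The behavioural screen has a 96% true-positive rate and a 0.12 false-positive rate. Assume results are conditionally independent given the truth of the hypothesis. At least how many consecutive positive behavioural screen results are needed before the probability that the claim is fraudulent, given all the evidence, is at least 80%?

Prior odds = 0.005/0.995 = 1/199.
Likelihood ratio of a positive result = 0.96/0.12 = 8.
Target odds: 0.8 ÷ 0.2 = 4.
Require 8ⁿ ≥ 4 ÷ (1/199) = 796.
8³ = 512 falls short of 796 but 8⁴ = 4096 reaches it, so n = 4.

4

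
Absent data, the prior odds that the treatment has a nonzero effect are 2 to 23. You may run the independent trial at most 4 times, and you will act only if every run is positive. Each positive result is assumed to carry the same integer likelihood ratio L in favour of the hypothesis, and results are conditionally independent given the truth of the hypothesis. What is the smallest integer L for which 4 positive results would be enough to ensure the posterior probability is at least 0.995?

Prior odds = 2/23.
Target odds = 0.995/0.005 = 199.
Need L⁴ ≥ 199 ÷ (2/23) = 2288.5.
6⁴ = 1296 < 2288.5 ≤ 2401 = 7⁴, so L = 7.

7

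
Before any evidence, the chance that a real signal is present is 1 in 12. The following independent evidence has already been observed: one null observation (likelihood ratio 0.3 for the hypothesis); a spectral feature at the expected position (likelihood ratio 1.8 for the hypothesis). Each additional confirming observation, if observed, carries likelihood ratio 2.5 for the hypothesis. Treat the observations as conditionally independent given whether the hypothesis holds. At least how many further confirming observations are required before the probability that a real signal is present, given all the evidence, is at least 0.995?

10

Prior odds = (1/12)/(11/12) = 1/11.
Combined Bayes factor of the evidence already in hand = 0.3 × 1.8 = 0.54.
Odds after that evidence = (1/11) × 0.54 = 27/550.
Target odds = 0.995/0.005 = 199.
Need 2.5ⁿ ≥ 199 ÷ (27/550) = 109450/27.
2.5⁹ = 1953125/512 falls short of 109450/27 but 2.5¹⁰ = 9765625/1024 reaches it, so n = 10.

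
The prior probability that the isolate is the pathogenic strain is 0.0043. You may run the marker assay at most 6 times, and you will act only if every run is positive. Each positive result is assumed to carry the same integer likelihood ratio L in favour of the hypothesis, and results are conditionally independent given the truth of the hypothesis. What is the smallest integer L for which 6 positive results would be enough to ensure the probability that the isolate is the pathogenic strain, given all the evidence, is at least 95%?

Prior odds = 0.0043/0.9957 = 43/9957.
Target odds = 0.95/0.05 = 19.
Need L⁶ ≥ 19 ÷ (43/9957) = 189183/43.
4⁶ = 4096 < 189183/43 ≤ 15625 = 5⁶, so L = 5.

5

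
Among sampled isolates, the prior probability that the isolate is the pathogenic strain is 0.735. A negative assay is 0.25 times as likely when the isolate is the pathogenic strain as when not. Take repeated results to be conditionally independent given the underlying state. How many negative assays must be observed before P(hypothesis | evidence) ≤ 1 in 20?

3

Prior odds: 0.735 ÷ 0.265 = 147/53.
Likelihood ratio per negative assay = 0.25.
Target posterior odds = 0.05/0.95 = 1/19.
Require 0.25ⁿ ≤ 1/19 ÷ (147/53) = 53/2793.
0.25² = 0.0625 is still above 53/2793 but 0.25³ = 0.015625 is at or below it, so n = 3.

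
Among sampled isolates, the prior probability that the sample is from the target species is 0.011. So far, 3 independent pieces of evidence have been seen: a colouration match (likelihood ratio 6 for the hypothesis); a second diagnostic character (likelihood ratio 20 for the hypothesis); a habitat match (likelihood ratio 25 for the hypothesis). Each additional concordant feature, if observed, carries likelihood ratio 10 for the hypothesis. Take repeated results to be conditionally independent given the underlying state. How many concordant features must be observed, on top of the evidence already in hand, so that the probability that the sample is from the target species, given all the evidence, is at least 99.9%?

2

Prior odds = 0.011/0.989 = 11/989.
Combined Bayes factor of the evidence already in hand = 6 × 20 × 25 = 3000.
Odds after that evidence = (11/989) × 3000 = 33000/989.
Target odds = 0.999/0.001 = 999.
Need 10ⁿ ≥ 999 ÷ (33000/989) = 329337/11000.
10¹ = 10 falls short of 329337/11000 but 10² = 100 reaches it, so n = 2.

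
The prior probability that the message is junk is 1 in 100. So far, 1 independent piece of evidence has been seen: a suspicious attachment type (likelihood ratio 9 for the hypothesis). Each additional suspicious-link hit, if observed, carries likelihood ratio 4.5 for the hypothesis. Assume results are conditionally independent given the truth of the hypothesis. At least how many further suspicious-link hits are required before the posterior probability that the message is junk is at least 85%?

Prior odds = 0.01/0.99 = 1/99.
Bayes factor of the evidence already in hand = 9.
Odds after that evidence = (1/99) × 9 = 1/11.
Target odds = 0.85/0.15 = 17/3.
Need 4.5ⁿ ≥ 17/3 ÷ (1/11) = 187/3.
4.5² = 20.25 falls short of 187/3 but 4.5³ = 91.125 reaches it, so n = 3.

3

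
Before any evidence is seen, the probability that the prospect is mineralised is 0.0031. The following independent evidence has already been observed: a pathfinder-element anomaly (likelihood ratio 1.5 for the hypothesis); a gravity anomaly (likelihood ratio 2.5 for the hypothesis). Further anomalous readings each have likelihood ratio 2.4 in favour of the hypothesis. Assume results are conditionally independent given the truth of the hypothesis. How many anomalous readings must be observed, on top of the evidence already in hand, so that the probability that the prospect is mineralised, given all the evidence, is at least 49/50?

10

Prior odds = 0.0031/0.9969 = 31/9969.
Combined Bayes factor of the evidence already in hand = 1.5 × 2.5 = 3.75.
Odds after that evidence = (31/9969) × 3.75 = 155/13292.
Target odds = 0.98/0.02 = 49.
Need 2.4ⁿ ≥ 49 ÷ (155/13292) = 651308/155.
2.4⁹ ≈2641.81 falls short of 651308/155 but 2.4¹⁰ ≈6340.34 reaches it, so n = 10.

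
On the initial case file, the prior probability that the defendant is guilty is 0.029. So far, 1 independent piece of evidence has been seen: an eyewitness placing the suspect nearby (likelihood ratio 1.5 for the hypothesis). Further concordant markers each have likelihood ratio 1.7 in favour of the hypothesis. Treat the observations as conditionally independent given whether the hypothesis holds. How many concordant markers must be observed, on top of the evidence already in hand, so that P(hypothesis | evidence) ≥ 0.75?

8

Prior odds = 0.029/0.971 = 29/971.
Bayes factor of the evidence already in hand = 1.5.
Odds after that evidence = (29/971) × 1.5 = 87/1942.
Target odds = 0.75/0.25 = 3.
Need 1.7ⁿ ≥ 3 ÷ (87/1942) = 1942/29.
1.7⁷ = 410338673/10000000 falls short of 1942/29 but 1.7⁸ ≈69.7576 reaches it, so n = 8.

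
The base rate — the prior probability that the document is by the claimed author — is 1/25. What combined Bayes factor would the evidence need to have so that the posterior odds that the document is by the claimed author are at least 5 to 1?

120

Prior odds = 0.04/0.96 = 1/24.
Target odds = 5.
Required Bayes factor = 5 ÷ (1/24) = 120.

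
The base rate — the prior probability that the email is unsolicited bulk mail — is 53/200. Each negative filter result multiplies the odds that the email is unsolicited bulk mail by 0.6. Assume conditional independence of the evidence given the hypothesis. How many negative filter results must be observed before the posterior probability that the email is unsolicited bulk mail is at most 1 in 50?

6

Prior odds = 0.265/0.735 = 53/147.
Likelihood ratio per negative filter result = 0.6.
Target odds: 0.02 ÷ 0.98 = 1/49.
Require 0.6ⁿ ≤ 1/49 ÷ (53/147) = 3/53.
0.6⁵ = 0.07776 is still above 3/53 but 0.6⁶ = 729/15625 is at or below it, so n = 6.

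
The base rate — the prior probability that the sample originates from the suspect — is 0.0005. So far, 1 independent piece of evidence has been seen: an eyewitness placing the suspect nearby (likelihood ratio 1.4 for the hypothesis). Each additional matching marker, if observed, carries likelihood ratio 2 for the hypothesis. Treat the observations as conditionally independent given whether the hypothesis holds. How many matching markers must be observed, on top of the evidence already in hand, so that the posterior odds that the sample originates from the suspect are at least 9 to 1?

14

Prior odds = 0.0005/0.9995 = 1/1999.
Bayes factor of the evidence already in hand = 1.4.
Odds after that evidence = (1/1999) × 1.4 = 7/9995.
Target odds = 9.
Need 2ⁿ ≥ 9 ÷ (7/9995) = 89955/7.
2¹³ = 8192 falls short of 89955/7 but 2¹⁴ = 16384 reaches it, so n = 14.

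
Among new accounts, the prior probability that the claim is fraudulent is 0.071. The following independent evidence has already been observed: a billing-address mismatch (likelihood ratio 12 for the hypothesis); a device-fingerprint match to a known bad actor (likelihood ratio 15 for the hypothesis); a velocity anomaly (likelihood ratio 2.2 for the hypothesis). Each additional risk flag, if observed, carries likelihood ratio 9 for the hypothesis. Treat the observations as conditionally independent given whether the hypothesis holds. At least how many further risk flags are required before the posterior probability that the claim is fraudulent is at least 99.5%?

1

Prior odds = 0.071/0.929 = 71/929.
Combined Bayes factor of the evidence already in hand = 12 × 15 × 2.2 = 396.
Odds after that evidence = (71/929) × 396 = 28116/929.
Target odds = 0.995/0.005 = 199.
Need 9ⁿ ≥ 199 ÷ (28116/929) = 184871/28116.
9¹ = 9, which meets the required 184871/28116; so n = 1.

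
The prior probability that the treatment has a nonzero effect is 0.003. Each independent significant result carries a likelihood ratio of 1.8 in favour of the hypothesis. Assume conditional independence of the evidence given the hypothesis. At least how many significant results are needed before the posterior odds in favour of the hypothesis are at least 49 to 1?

17

Prior odds = 0.003/0.997 = 3/997.
Likelihood ratio per significant result = 1.8.
Target odds = 49.
Need (3/997) × 1.8ⁿ ≥ 49, i.e. 1.8ⁿ ≥ 48853/3.
1.8¹⁶ ≈12144 falls short of 48853/3 but 1.8¹⁷ ≈21859.1 reaches it, so n = 17.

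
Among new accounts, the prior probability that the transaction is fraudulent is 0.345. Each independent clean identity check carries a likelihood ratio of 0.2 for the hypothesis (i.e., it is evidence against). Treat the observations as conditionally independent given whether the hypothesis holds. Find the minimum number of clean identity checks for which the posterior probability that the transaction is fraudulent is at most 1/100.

3

Prior odds: 0.345 ÷ 0.655 = 69/131.
Likelihood ratio per clean identity check = 0.2.
Target posterior odds = 0.01/0.99 = 1/99.
Require 0.2ⁿ ≤ 1/99 ÷ (69/131) = 131/6831.
0.2² = 0.04 is still above 131/6831 but 0.2³ = 0.008 is at or below it, so n = 3.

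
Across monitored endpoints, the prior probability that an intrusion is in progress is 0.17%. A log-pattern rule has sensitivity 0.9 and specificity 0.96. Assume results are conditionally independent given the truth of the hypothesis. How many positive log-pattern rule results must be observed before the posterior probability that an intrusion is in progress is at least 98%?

Prior odds: 0.0017 ÷ 0.9983 = 17/9983.
False-positive rate = 1 − 0.96 = 0.04; likelihood ratio of a positive = 0.9/0.04 = 22.5.
Target odds: 0.98 ÷ 0.02 = 49.
Need (17/9983) × 22.5ⁿ ≥ 49, i.e. 22.5ⁿ ≥ 489167/17.
22.5³ = 11390.625 falls short of 489167/17 but 22.5⁴ = 256289.0625 reaches it, so n = 4.

4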